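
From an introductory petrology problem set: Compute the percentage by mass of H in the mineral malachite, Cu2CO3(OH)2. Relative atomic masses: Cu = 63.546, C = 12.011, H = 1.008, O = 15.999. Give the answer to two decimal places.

0.91 weight percent

Molar mass of Cu2CO3(OH)2: 2×63.546 + 1×12.011 + 5×15.999 + 2×1.008 = 221.114 g/mol.
Mass of H per formula unit: 2 × 1.008 = 2.016 g.
Weight fraction H = 2.016 / 221.114 = 0.0091.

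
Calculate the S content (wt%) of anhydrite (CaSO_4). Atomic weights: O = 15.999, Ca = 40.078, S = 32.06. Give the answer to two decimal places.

23.55 wt%

Formula mass = 1×40.078 + 1×32.06 + 4×15.999 = 136.134 g/mol, of which 32.060 g is S.
So S makes up 32.060/136.134 = 0.2355 of the mass, i.e. 23.55%.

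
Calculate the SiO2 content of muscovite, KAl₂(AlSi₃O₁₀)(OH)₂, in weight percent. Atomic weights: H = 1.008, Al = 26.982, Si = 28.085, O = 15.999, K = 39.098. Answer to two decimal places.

M(KAl₂(AlSi₃O₁₀)(OH)₂) = 398.303 g/mol; M(SiO2) = 60.083 g/mol.
Moles SiO2 per formula unit = 3 Si ÷ 1 = 3.0000.
SiO2 fraction = (3.0000 × 60.083) / 398.303 = 180.249/398.303 = 0.4525.

45.25 wt%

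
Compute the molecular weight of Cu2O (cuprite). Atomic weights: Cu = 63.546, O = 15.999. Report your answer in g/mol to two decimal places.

143.09 g/mol

M = 2*63.546 + 1*15.999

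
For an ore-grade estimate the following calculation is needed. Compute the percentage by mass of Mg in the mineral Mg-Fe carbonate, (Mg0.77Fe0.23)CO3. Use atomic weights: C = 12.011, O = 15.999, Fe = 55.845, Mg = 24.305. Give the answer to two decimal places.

Molar mass of (Mg0.77Fe0.23)CO3: 0.77*24.305 + 0.23*55.845 + 1*12.011 + 3*15.999 = 91.567 g/mol.
Mass of Mg per formula unit: 0.77 × 24.305 = 18.715 g.
Weight fraction Mg = 18.715 / 91.567 = 0.2044.

20.44 weight percent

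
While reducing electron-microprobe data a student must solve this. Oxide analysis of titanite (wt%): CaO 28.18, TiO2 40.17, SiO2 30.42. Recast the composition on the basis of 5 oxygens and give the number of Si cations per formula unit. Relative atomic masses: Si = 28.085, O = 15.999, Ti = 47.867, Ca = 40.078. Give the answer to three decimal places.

CaO (M=56.077): mol = 0.50252; Ca = 0.50252, O = 0.50252.
TiO2 (M=79.865): mol = 0.50297; Ti = 0.50297, O = 1.00594.
SiO2 (M=60.083): mol = 0.50630; Si = 0.50630, O = 1.01260.
ΣO = 2.52106; factor = 5/ΣO = 1.98329.
Si apfu = 0.50630 × 1.98329 = 1.004.

1.004 Si apfu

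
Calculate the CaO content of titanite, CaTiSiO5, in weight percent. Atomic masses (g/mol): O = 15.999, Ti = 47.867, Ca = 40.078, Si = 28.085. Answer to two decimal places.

28.61 wt%

M(CaTiSiO5) = 196.025 g/mol; M(CaO) = 56.077 g/mol.
Moles CaO per formula unit = 1 Ca ÷ 1 = 1.0000.
CaO fraction = (1.0000 × 56.077) / 196.025 = 56.077/196.025 = 0.2861.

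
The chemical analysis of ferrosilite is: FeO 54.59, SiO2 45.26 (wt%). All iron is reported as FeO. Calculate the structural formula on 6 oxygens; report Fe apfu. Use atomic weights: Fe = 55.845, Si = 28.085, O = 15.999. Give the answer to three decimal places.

FeO: 54.59/71.844 = 0.75984 mol → 0.75984 mol Fe, 0.75984 mol O.
SiO2: 45.26/60.083 = 0.75329 mol → 0.75329 mol Si, 1.50658 mol O.
Total oxygen = 2.26642 mol. Normalization factor = 6/2.26642 = 2.64735.
Fe per 6 O = 0.75984 × 2.64735 = 2.012.

2.012 Fe apfu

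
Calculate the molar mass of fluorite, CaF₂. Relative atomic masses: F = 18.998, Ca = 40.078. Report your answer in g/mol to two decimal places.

Ca: 1 × 40.078 = 40.0780
F: 2 × 18.998 = 37.9960
Summing the contributions gives the formula mass.

78.07 g/mol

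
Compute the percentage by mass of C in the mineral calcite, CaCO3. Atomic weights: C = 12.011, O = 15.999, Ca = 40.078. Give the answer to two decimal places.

12.00 weight percent

Formula mass = 1·40.078 + 1·12.011 + 3·15.999 = 100.086 g/mol, of which 12.011 g is C.
So C makes up 12.011/100.086 = 0.1200 of the mass, i.e. 12.00%.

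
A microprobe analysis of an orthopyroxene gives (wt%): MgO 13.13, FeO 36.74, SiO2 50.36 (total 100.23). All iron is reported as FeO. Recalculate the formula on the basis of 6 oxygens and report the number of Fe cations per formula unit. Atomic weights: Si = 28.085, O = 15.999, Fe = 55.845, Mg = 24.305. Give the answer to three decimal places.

MgO (M=40.304): mol = 0.32577; Mg = 0.32577, O = 0.32577.
FeO (M=71.844): mol = 0.51139; Fe = 0.51139, O = 0.51139.
SiO2 (M=60.083): mol = 0.83817; Si = 0.83817, O = 1.67634.
ΣO = 2.51350; factor = 6/ΣO = 2.38711.
Fe apfu = 0.51139 × 2.38711 = 1.221.

1.221 Fe apfu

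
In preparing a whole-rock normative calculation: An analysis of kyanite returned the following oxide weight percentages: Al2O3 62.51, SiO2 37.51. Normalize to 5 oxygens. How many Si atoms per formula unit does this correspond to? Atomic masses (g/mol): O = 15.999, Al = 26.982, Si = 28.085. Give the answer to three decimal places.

1.011 Si apfu

62.51 wt% Al2O3 ÷ 101.961 g/mol = 0.61308 mol, giving 1.22616 Al and 1.83924 O.
37.51 wt% SiO2 ÷ 60.083 g/mol = 0.62430 mol, giving 0.62430 Si and 1.24860 O.
Oxygen sums to 3.08784; scaling by 5/3.08784 = 1.61925 puts the formula on 5 O.
Si: 0.62430 × 1.61925 = 1.011 atoms per formula unit.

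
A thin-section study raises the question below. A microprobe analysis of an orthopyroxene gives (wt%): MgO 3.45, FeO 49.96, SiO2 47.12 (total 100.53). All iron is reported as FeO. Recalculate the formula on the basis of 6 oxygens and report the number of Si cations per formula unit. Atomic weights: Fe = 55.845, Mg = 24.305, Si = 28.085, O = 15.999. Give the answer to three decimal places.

2.003 Si apfu

3.45 wt% MgO ÷ 40.304 g/mol = 0.08560 mol, giving 0.08560 Mg and 0.08560 O.
49.96 wt% FeO ÷ 71.844 g/mol = 0.69540 mol, giving 0.69540 Fe and 0.69540 O.
47.12 wt% SiO2 ÷ 60.083 g/mol = 0.78425 mol, giving 0.78425 Si and 1.56850 O.
Oxygen sums to 2.34950; scaling by 6/2.34950 = 2.55373 puts the formula on 6 O.
Si: 0.78425 × 2.55373 = 2.003 atoms per formula unit.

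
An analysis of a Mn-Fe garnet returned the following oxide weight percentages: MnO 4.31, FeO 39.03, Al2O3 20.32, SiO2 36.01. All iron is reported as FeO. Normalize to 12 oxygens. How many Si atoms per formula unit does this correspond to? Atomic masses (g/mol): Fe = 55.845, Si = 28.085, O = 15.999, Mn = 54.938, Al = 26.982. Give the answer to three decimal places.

2.996 Si apfu

MnO: 4.31/70.937 = 0.06076 mol → 0.06076 mol Mn, 0.06076 mol O.
FeO: 39.03/71.844 = 0.54326 mol → 0.54326 mol Fe, 0.54326 mol O.
Al2O3: 20.32/101.961 = 0.19929 mol → 0.39858 mol Al, 0.59787 mol O.
SiO2: 36.01/60.083 = 0.59934 mol → 0.59934 mol Si, 1.19868 mol O.
Total oxygen = 2.40057 mol. Normalization factor = 12/2.40057 = 4.99881.
Si per 12 O = 0.59934 × 4.99881 = 2.996.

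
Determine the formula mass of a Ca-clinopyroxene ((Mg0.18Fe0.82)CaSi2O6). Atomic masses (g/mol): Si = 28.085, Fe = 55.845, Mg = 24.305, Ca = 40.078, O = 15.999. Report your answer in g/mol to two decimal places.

242.41 g/mol

Mg: 0.18 × 24.305 = 4.3749
Fe: 0.82 × 55.845 = 45.7929
Ca: 1 × 40.078 = 40.0780
Si: 2 × 28.085 = 56.1700
O: 6 × 15.999 = 95.9940
Summing the contributions gives the formula mass.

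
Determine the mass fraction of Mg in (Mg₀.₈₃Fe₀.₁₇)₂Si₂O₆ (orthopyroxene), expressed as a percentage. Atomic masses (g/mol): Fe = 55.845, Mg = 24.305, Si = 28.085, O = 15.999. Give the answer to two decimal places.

19.08 weight percent

Formula mass = 1.66·24.305 + 0.34·55.845 + 2·28.085 + 6·15.999 = 211.498 g/mol, of which 40.346 g is Mg.
So Mg makes up 40.346/211.498 = 0.1908 of the mass, i.e. 19.08%.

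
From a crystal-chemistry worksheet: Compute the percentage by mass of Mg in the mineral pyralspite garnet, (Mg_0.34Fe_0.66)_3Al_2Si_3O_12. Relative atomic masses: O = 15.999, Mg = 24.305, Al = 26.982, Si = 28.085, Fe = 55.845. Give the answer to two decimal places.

5.32 weight percent

Molar mass of (Mg_0.34Fe_0.66)_3Al_2Si_3O_12: 1.02×24.305 + 1.98×55.845 + 2×26.982 + 3×28.085 + 12×15.999 = 465.571 g/mol.
Mass of Mg per formula unit: 1.02 × 24.305 = 24.791 g.
Weight fraction Mg = 24.791 / 465.571 = 0.0532.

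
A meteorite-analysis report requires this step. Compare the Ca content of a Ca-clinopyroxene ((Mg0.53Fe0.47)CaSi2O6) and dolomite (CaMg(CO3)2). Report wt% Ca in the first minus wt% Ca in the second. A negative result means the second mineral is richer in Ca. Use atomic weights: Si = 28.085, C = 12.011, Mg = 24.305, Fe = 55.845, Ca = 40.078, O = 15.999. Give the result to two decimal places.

Ca in (Mg0.53Fe0.47)CaSi2O6: molar mass 231.371 g/mol; 1×40.078 = 40.078 g → 17.32 wt%.
Ca in CaMg(CO3)2: molar mass 184.399 g/mol; 1×40.078 = 40.078 g → 21.73 wt%.
Difference = 17.32 − 21.73 = -4.41 percentage points.

-4.41 percentage points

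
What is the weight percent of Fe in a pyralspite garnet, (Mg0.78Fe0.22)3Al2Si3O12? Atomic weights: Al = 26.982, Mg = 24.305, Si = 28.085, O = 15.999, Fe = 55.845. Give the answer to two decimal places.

Molar mass of (Mg0.78Fe0.22)3Al2Si3O12: 2.34*24.305 + 0.66*55.845 + 2*26.982 + 3*28.085 + 12*15.999 = 423.938 g/mol.
Mass of Fe per formula unit: 0.66 × 55.845 = 36.858 g.
Weight fraction Fe = 36.858 / 423.938 = 0.0869.

8.69 wt%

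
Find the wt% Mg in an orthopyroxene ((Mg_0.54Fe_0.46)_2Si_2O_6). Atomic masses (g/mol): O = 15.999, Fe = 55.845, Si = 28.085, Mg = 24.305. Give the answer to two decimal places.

11.42 mass %

M((Mg_0.54Fe_0.46)_2Si_2O_6) = 229.791 g/mol.
Mg contributes 1.08 × 24.305 = 26.249 g per mole.
26.249/229.791 = 0.1142 → 11.42%.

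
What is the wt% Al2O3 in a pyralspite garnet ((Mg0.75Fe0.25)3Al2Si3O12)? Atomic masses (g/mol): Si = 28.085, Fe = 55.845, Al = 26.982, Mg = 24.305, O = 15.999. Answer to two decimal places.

M((Mg0.75Fe0.25)3Al2Si3O12) = 426.777 g/mol; M(Al2O3) = 101.961 g/mol.
Moles Al2O3 per formula unit = 2 Al ÷ 2 = 1.0000.
Al2O3 fraction = (1.0000 × 101.961) / 426.777 = 101.961/426.777 = 0.2389.

23.89 wt%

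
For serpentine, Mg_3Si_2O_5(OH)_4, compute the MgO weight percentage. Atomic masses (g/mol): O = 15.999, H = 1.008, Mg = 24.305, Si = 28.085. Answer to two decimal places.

43.63 wt%

M(Mg_3Si_2O_5(OH)_4) = 277.108 g/mol; M(MgO) = 40.304 g/mol.
Moles MgO per formula unit = 3 Mg ÷ 1 = 3.0000.
MgO fraction = (3.0000 × 40.304) / 277.108 = 120.912/277.108 = 0.4363.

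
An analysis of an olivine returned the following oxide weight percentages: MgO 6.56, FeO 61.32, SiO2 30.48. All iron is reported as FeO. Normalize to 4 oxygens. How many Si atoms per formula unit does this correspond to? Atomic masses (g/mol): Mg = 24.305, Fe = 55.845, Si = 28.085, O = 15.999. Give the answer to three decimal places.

0.999 Si apfu

6.56 wt% MgO ÷ 40.304 g/mol = 0.16276 mol, giving 0.16276 Mg and 0.16276 O.
61.32 wt% FeO ÷ 71.844 g/mol = 0.85352 mol, giving 0.85352 Fe and 0.85352 O.
30.48 wt% SiO2 ÷ 60.083 g/mol = 0.50730 mol, giving 0.50730 Si and 1.01460 O.
Oxygen sums to 2.03088; scaling by 4/2.03088 = 1.96959 puts the formula on 4 O.
Si: 0.50730 × 1.96959 = 0.999 atoms per formula unit.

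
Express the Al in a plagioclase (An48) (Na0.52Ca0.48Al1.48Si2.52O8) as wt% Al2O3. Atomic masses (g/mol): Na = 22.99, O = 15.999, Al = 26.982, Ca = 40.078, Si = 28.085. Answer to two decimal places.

27.96 wt%

M(Na0.52Ca0.48Al1.48Si2.52O8) = 269.892 g/mol; M(Al2O3) = 101.961 g/mol.
Moles Al2O3 per formula unit = 1.48 Al ÷ 2 = 0.7400.
Al2O3 fraction = (0.7400 × 101.961) / 269.892 = 75.451/269.892 = 0.2796.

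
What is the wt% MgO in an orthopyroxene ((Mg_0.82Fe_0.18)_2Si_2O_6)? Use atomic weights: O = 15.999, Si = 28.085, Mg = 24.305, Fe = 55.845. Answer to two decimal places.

31.16 wt%

Formula mass = 212.128 g/mol.
1.64 Mg → 1.6400 mol MgO per formula unit; M(MgO) = 40.304, so MgO mass = 66.099 g.
66.099/212.128 × 100 = 31.16 wt%.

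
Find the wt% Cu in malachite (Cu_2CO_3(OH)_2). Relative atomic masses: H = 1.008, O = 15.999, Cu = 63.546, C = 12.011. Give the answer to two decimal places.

57.48 weight percent

M(Cu_2CO_3(OH)_2) = 221.114 g/mol.
Cu contributes 2 × 63.546 = 127.092 g per mole.
127.092/221.114 = 0.5748 → 57.48%.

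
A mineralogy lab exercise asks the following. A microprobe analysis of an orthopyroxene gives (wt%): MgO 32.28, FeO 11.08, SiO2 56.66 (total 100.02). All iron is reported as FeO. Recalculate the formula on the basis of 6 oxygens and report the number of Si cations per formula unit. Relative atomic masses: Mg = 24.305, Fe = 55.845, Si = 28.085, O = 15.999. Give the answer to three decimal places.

32.28 wt% MgO ÷ 40.304 g/mol = 0.80091 mol, giving 0.80091 Mg and 0.80091 O.
11.08 wt% FeO ÷ 71.844 g/mol = 0.15422 mol, giving 0.15422 Fe and 0.15422 O.
56.66 wt% SiO2 ÷ 60.083 g/mol = 0.94303 mol, giving 0.94303 Si and 1.88606 O.
Oxygen sums to 2.84119; scaling by 6/2.84119 = 2.11179 puts the formula on 6 O.
Si: 0.94303 × 2.11179 = 1.991 atoms per formula unit.

1.991 Si apfu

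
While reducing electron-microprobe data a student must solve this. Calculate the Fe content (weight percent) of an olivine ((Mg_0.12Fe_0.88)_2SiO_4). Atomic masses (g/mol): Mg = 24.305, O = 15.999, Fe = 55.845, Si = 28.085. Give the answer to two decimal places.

Molar mass of (Mg_0.12Fe_0.88)_2SiO_4: 0.24×24.305 + 1.76×55.845 + 1×28.085 + 4×15.999 = 196.201 g/mol.
Mass of Fe per formula unit: 1.76 × 55.845 = 98.287 g.
Weight fraction Fe = 98.287 / 196.201 = 0.5010.

50.10 weight percent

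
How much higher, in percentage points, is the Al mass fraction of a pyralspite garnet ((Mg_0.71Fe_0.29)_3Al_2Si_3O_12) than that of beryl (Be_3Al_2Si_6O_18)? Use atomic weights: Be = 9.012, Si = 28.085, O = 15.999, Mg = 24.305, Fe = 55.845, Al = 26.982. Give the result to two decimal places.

M((Mg_0.71Fe_0.29)_3Al_2Si_3O_12) = 430.562 g/mol, so wt% Al = 53.964/430.562 × 100 = 12.53%.
M(Be_3Al_2Si_6O_18) = 537.492 g/mol, so wt% Al = 53.964/537.492 × 100 = 10.04%.
12.53 − 10.04 = 2.49 pp.

2.49 percentage points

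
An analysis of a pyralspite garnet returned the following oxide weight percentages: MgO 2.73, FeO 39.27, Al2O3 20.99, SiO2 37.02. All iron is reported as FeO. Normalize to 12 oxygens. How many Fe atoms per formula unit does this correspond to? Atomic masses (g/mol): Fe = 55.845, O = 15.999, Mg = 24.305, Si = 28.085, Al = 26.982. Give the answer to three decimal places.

MgO (M=40.304): mol = 0.06774; Mg = 0.06774, O = 0.06774.
FeO (M=71.844): mol = 0.54660; Fe = 0.54660, O = 0.54660.
Al2O3 (M=101.961): mol = 0.20586; Al = 0.41172, O = 0.61758.
SiO2 (M=60.083): mol = 0.61615; Si = 0.61615, O = 1.23230.
ΣO = 2.46422; factor = 12/ΣO = 4.86970.
Fe apfu = 0.54660 × 4.86970 = 2.662.

2.662 Fe apfu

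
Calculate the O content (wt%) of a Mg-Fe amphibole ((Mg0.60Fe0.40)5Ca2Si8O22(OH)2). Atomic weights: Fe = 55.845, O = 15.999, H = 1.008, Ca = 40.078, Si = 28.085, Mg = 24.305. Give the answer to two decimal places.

43.86 wt%

Molar mass of (Mg0.60Fe0.40)5Ca2Si8O22(OH)2: 3·24.305 + 2·55.845 + 2·40.078 + 8·28.085 + 24·15.999 + 2·1.008 = 875.433 g/mol.
Mass of O per formula unit: 24 × 15.999 = 383.976 g.
Weight fraction O = 383.976 / 875.433 = 0.4386.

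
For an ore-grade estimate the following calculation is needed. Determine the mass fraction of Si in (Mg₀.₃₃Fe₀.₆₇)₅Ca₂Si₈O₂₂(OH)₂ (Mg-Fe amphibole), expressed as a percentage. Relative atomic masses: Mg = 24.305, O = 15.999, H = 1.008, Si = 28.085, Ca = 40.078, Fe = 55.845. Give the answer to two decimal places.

M((Mg₀.₃₃Fe₀.₆₇)₅Ca₂Si₈O₂₂(OH)₂) = 918.012 g/mol.
Si contributes 8 × 28.085 = 224.680 g per mole.
224.680/918.012 = 0.2447 → 24.47%.

24.47 weight percent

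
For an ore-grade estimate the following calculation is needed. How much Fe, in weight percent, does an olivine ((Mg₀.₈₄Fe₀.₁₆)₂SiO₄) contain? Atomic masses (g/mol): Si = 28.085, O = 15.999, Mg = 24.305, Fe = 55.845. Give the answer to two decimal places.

Molar mass of (Mg₀.₈₄Fe₀.₁₆)₂SiO₄: 1.68·24.305 + 0.32·55.845 + 1·28.085 + 4·15.999 = 150.784 g/mol.
Mass of Fe per formula unit: 0.32 × 55.845 = 17.870 g.
Weight fraction Fe = 17.870 / 150.784 = 0.1185.

11.85 weight percent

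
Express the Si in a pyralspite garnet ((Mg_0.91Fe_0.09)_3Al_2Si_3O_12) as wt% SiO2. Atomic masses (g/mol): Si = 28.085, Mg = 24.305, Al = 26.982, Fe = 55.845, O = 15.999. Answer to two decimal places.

43.79 wt%

M((Mg_0.91Fe_0.09)_3Al_2Si_3O_12) = 411.638 g/mol; M(SiO2) = 60.083 g/mol.
Moles SiO2 per formula unit = 3 Si ÷ 1 = 3.0000.
SiO2 fraction = (3.0000 × 60.083) / 411.638 = 180.249/411.638 = 0.4379.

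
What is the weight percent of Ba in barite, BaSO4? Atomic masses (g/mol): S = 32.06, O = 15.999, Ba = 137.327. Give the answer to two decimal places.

M(BaSO4) = 233.383 g/mol.
Ba contributes 1 × 137.327 = 137.327 g per mole.
137.327/233.383 = 0.5884 → 58.84%.

58.84 mass %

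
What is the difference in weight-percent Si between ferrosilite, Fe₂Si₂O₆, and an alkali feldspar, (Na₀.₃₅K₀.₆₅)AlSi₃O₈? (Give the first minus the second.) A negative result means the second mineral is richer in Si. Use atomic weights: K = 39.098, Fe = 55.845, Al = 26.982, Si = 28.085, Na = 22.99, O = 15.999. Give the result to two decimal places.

M(Fe₂Si₂O₆) = 263.854 g/mol, so wt% Si = 56.170/263.854 × 100 = 21.29%.
M((Na₀.₃₅K₀.₆₅)AlSi₃O₈) = 272.689 g/mol, so wt% Si = 84.255/272.689 × 100 = 30.90%.
21.29 − 30.90 = -9.61 pp.

-9.61 percentage points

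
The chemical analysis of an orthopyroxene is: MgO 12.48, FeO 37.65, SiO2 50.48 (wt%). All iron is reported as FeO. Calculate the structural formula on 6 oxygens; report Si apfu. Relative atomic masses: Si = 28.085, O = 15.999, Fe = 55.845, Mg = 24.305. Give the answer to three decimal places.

MgO (M=40.304): mol = 0.30965; Mg = 0.30965, O = 0.30965.
FeO (M=71.844): mol = 0.52405; Fe = 0.52405, O = 0.52405.
SiO2 (M=60.083): mol = 0.84017; Si = 0.84017, O = 1.68034.
ΣO = 2.51404; factor = 6/ΣO = 2.38660.
Si apfu = 0.84017 × 2.38660 = 2.005.

2.005 Si apfu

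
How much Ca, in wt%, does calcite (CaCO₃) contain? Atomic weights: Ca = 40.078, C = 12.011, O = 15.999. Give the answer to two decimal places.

40.04 wt%

Formula mass = 1·40.078 + 1·12.011 + 3·15.999 = 100.086 g/mol, of which 40.078 g is Ca.
So Ca makes up 40.078/100.086 = 0.4004 of the mass, i.e. 40.04%.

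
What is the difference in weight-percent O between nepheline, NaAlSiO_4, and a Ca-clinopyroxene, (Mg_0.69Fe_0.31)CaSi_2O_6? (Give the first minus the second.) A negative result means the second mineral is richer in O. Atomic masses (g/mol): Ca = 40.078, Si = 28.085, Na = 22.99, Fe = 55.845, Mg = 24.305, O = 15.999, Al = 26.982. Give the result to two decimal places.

2.64 percentage points

M(NaAlSiO_4) = 142.053 g/mol, so wt% O = 63.996/142.053 × 100 = 45.05%.
M((Mg_0.69Fe_0.31)CaSi_2O_6) = 226.324 g/mol, so wt% O = 95.994/226.324 × 100 = 42.41%.
45.05 − 42.41 = 2.64 pp.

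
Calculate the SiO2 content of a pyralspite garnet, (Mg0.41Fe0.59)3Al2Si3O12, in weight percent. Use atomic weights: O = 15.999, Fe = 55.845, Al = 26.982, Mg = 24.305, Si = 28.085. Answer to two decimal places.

39.27 wt%

M((Mg0.41Fe0.59)3Al2Si3O12) = 458.948 g/mol; M(SiO2) = 60.083 g/mol.
Moles SiO2 per formula unit = 3 Si ÷ 1 = 3.0000.
SiO2 fraction = (3.0000 × 60.083) / 458.948 = 180.249/458.948 = 0.3927.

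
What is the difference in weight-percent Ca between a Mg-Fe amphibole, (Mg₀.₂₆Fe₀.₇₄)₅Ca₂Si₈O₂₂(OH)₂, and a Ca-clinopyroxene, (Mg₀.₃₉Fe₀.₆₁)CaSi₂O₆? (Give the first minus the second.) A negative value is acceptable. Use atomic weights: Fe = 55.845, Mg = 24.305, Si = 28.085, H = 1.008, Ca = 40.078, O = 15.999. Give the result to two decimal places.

-8.37 percentage points

M((Mg₀.₂₆Fe₀.₇₄)₅Ca₂Si₈O₂₂(OH)₂) = 929.051 g/mol, so wt% Ca = 80.156/929.051 × 100 = 8.63%.
M((Mg₀.₃₉Fe₀.₆₁)CaSi₂O₆) = 235.786 g/mol, so wt% Ca = 40.078/235.786 × 100 = 17.00%.
8.63 − 17.00 = -8.37 pp.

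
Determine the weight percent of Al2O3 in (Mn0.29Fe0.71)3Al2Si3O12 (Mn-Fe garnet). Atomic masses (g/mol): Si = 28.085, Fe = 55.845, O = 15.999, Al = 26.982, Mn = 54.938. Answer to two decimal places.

20.52 wt%

M((Mn0.29Fe0.71)3Al2Si3O12) = 496.953 g/mol; M(Al2O3) = 101.961 g/mol.
Moles Al2O3 per formula unit = 2 Al ÷ 2 = 1.0000.
Al2O3 fraction = (1.0000 × 101.961) / 496.953 = 101.961/496.953 = 0.2052.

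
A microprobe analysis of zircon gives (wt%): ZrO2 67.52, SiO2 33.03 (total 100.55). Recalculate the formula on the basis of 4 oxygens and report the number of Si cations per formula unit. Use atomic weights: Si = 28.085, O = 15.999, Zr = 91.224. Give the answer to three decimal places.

67.52 wt% ZrO2 ÷ 123.222 g/mol = 0.54795 mol, giving 0.54795 Zr and 1.09590 O.
33.03 wt% SiO2 ÷ 60.083 g/mol = 0.54974 mol, giving 0.54974 Si and 1.09948 O.
Oxygen sums to 2.19538; scaling by 4/2.19538 = 1.82201 puts the formula on 4 O.
Si: 0.54974 × 1.82201 = 1.002 atoms per formula unit.

1.002 Si apfu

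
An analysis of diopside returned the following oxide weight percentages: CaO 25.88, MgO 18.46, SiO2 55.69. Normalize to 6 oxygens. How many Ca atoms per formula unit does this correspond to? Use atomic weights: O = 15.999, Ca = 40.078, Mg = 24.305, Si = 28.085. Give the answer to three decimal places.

0.998 Ca apfu

CaO (M=56.077): mol = 0.46151; Ca = 0.46151, O = 0.46151.
MgO (M=40.304): mol = 0.45802; Mg = 0.45802, O = 0.45802.
SiO2 (M=60.083): mol = 0.92688; Si = 0.92688, O = 1.85376.
ΣO = 2.77329; factor = 6/ΣO = 2.16350.
Ca apfu = 0.46151 × 2.16350 = 0.998.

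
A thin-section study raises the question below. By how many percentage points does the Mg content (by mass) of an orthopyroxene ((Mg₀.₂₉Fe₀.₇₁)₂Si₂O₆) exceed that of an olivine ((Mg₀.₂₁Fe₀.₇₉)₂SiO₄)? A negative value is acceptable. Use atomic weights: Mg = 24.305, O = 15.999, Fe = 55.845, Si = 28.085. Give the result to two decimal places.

M((Mg₀.₂₉Fe₀.₇₁)₂Si₂O₆) = 245.561 g/mol, so wt% Mg = 14.097/245.561 × 100 = 5.74%.
M((Mg₀.₂₁Fe₀.₇₉)₂SiO₄) = 190.524 g/mol, so wt% Mg = 10.208/190.524 × 100 = 5.36%.
5.74 − 5.36 = 0.38 pp.

0.38 percentage points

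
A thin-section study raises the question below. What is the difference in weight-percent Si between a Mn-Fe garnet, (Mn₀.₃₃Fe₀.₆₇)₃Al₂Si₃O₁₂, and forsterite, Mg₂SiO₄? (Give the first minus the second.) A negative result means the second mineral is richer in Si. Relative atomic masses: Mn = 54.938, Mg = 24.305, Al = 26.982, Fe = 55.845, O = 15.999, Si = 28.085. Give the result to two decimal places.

-3.00 percentage points

Si in (Mn₀.₃₃Fe₀.₆₇)₃Al₂Si₃O₁₂: molar mass 496.844 g/mol; 3×28.085 = 84.255 g → 16.96 wt%.
Si in Mg₂SiO₄: molar mass 140.691 g/mol; 1×28.085 = 28.085 g → 19.96 wt%.
Difference = 16.96 − 19.96 = -3.00 percentage points.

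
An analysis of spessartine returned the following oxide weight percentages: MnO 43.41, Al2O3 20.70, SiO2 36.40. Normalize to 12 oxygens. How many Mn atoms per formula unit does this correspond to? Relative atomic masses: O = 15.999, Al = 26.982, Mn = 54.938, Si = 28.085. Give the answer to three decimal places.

MnO: 43.41/70.937 = 0.61195 mol → 0.61195 mol Mn, 0.61195 mol O.
Al2O3: 20.70/101.961 = 0.20302 mol → 0.40604 mol Al, 0.60906 mol O.
SiO2: 36.40/60.083 = 0.60583 mol → 0.60583 mol Si, 1.21166 mol O.
Total oxygen = 2.43267 mol. Normalization factor = 12/2.43267 = 4.93285.
Mn per 12 O = 0.61195 × 4.93285 = 3.019.

3.019 Mn apfu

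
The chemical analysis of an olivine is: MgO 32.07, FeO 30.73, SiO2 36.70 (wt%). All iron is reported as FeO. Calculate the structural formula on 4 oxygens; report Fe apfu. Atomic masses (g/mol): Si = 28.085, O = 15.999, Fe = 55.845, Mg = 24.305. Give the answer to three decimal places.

0.700 Fe apfu

32.07 wt% MgO ÷ 40.304 g/mol = 0.79570 mol, giving 0.79570 Mg and 0.79570 O.
30.73 wt% FeO ÷ 71.844 g/mol = 0.42773 mol, giving 0.42773 Fe and 0.42773 O.
36.70 wt% SiO2 ÷ 60.083 g/mol = 0.61082 mol, giving 0.61082 Si and 1.22164 O.
Oxygen sums to 2.44507; scaling by 4/2.44507 = 1.63594 puts the formula on 4 O.
Fe: 0.42773 × 1.63594 = 0.700 atoms per formula unit.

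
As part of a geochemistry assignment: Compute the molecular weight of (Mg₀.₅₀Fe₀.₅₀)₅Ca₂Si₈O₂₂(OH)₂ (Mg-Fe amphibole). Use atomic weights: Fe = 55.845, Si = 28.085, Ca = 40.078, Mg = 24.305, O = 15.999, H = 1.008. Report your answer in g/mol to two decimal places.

891.20 g/mol

M = 2.50*24.305 + 2.50*55.845 + 2*40.078 + 8*28.085 + 24*15.999 + 2*1.008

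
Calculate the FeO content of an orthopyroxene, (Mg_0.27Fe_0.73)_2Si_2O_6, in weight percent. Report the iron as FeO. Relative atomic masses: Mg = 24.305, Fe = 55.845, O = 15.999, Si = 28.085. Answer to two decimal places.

Molar mass of (Mg_0.27Fe_0.73)_2Si_2O_6 = 0.54·24.305 + 1.46·55.845 + 2·28.085 + 6·15.999 = 246.822 g/mol.
Each formula unit contains 1.46 Fe, equivalent to 1.46/1 = 1.4600 mol FeO.
M(FeO) = 1×55.845 + 1×15.999 = 71.844 g/mol.
Mass of FeO per formula unit = 1.4600 × 71.844 = 104.892 g.
FeO wt% = 104.892 / 246.822 × 100 = 42.50%.

42.50 wt%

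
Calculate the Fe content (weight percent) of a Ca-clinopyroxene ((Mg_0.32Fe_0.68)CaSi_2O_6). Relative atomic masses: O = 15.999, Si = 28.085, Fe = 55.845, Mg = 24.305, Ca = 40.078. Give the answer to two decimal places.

Molar mass of (Mg_0.32Fe_0.68)CaSi_2O_6: 0.32×24.305 + 0.68×55.845 + 1×40.078 + 2×28.085 + 6×15.999 = 237.994 g/mol.
Mass of Fe per formula unit: 0.68 × 55.845 = 37.975 g.
Weight fraction Fe = 37.975 / 237.994 = 0.1596.

15.96 weight percent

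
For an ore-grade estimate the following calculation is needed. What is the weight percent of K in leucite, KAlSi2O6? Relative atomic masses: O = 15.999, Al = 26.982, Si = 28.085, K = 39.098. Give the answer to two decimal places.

M(KAlSi2O6) = 218.244 g/mol.
K contributes 1 × 39.098 = 39.098 g per mole.
39.098/218.244 = 0.1791 → 17.91%.

17.91 weight percent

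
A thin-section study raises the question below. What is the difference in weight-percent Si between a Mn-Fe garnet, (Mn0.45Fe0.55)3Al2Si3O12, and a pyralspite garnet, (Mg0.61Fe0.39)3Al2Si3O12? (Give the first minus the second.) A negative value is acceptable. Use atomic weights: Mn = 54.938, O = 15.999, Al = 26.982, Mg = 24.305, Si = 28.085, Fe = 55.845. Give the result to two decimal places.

-2.18 percentage points

Si in (Mn0.45Fe0.55)3Al2Si3O12: molar mass 496.518 g/mol; 3×28.085 = 84.255 g → 16.97 wt%.
Si in (Mg0.61Fe0.39)3Al2Si3O12: molar mass 440.024 g/mol; 3×28.085 = 84.255 g → 19.15 wt%.
Difference = 16.97 − 19.15 = -2.18 percentage points.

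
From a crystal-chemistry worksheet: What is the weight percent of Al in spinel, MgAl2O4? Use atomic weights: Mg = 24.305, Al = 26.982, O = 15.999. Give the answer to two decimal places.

37.93 mass %

Molar mass of MgAl2O4: 1*24.305 + 2*26.982 + 4*15.999 = 142.265 g/mol.
Mass of Al per formula unit: 2 × 26.982 = 53.964 g.
Weight fraction Al = 53.964 / 142.265 = 0.3793.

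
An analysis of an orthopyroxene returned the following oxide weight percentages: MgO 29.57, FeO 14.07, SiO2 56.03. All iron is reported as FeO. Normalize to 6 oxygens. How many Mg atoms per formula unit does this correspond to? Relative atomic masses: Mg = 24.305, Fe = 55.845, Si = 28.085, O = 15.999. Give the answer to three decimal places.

MgO: 29.57/40.304 = 0.73367 mol → 0.73367 mol Mg, 0.73367 mol O.
FeO: 14.07/71.844 = 0.19584 mol → 0.19584 mol Fe, 0.19584 mol O.
SiO2: 56.03/60.083 = 0.93254 mol → 0.93254 mol Si, 1.86508 mol O.
Total oxygen = 2.79459 mol. Normalization factor = 6/2.79459 = 2.14701.
Mg per 6 O = 0.73367 × 2.14701 = 1.575.

1.575 Mg apfu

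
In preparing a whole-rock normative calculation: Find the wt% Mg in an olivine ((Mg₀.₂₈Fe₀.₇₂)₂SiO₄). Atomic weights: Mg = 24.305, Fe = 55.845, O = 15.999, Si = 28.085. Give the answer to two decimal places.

M((Mg₀.₂₈Fe₀.₇₂)₂SiO₄) = 186.109 g/mol.
Mg contributes 0.56 × 24.305 = 13.611 g per mole.
13.611/186.109 = 0.0731 → 7.31%.

7.31 wt%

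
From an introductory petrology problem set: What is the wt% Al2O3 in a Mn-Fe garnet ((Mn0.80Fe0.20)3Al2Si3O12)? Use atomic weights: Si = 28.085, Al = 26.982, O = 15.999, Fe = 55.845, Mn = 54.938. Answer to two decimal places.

20.57 wt%

Formula mass = 495.565 g/mol.
2 Al → 1.0000 mol Al2O3 per formula unit; M(Al2O3) = 101.961, so Al2O3 mass = 101.961 g.
101.961/495.565 × 100 = 20.57 wt%.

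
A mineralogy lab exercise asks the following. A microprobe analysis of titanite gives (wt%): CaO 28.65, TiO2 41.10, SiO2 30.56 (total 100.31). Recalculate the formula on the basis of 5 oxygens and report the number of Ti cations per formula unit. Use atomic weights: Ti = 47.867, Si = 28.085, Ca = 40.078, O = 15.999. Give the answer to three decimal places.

1.006 Ti apfu

CaO: 28.65/56.077 = 0.51090 mol → 0.51090 mol Ca, 0.51090 mol O.
TiO2: 41.10/79.865 = 0.51462 mol → 0.51462 mol Ti, 1.02924 mol O.
SiO2: 30.56/60.083 = 0.50863 mol → 0.50863 mol Si, 1.01726 mol O.
Total oxygen = 2.55740 mol. Normalization factor = 5/2.55740 = 1.95511.
Ti per 5 O = 0.51462 × 1.95511 = 1.006.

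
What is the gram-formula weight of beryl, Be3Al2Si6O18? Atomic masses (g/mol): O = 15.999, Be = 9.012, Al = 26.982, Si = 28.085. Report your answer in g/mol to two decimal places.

M = 3×9.012 + 2×26.982 + 6×28.085 + 18×15.999

537.49 g/mol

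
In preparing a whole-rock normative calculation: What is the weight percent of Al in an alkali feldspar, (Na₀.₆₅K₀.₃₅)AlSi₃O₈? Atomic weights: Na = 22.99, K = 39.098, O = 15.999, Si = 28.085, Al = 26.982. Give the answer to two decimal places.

10.07 wt%

Formula mass = 0.65*22.99 + 0.35*39.098 + 1*26.982 + 3*28.085 + 8*15.999 = 267.857 g/mol, of which 26.982 g is Al.
So Al makes up 26.982/267.857 = 0.1007 of the mass, i.e. 10.07%.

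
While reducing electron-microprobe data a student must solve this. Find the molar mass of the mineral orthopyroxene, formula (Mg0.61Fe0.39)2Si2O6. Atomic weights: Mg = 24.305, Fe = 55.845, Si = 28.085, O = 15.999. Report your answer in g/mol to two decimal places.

225.38 g/mol

Mg: 1.22 × 24.305 = 29.6521
Fe: 0.78 × 55.845 = 43.5591
Si: 2 × 28.085 = 56.1700
O: 6 × 15.999 = 95.9940
Summing the contributions gives the formula mass.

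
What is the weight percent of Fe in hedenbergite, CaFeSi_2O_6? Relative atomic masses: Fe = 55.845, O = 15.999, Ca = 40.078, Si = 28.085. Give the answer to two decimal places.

M(CaFeSi_2O_6) = 248.087 g/mol.
Fe contributes 1 × 55.845 = 55.845 g per mole.
55.845/248.087 = 0.2251 → 22.51%.

22.51 wt%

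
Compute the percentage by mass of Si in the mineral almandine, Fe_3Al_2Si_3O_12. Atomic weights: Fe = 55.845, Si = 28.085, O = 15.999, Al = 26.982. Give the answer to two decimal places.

16.93 wt%

Molar mass of Fe_3Al_2Si_3O_12: 3·55.845 + 2·26.982 + 3·28.085 + 12·15.999 = 497.742 g/mol.
Mass of Si per formula unit: 3 × 28.085 = 84.255 g.
Weight fraction Si = 84.255 / 497.742 = 0.1693.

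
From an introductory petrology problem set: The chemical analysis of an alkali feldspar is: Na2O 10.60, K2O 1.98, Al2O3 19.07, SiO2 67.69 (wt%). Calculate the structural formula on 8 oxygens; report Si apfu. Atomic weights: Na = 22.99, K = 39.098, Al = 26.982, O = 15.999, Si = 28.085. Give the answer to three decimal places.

Na2O: 10.60/61.979 = 0.17103 mol → 0.34206 mol Na, 0.17103 mol O.
K2O: 1.98/94.195 = 0.02102 mol → 0.04204 mol K, 0.02102 mol O.
Al2O3: 19.07/101.961 = 0.18703 mol → 0.37406 mol Al, 0.56109 mol O.
SiO2: 67.69/60.083 = 1.12661 mol → 1.12661 mol Si, 2.25322 mol O.
Total oxygen = 3.00636 mol. Normalization factor = 8/3.00636 = 2.66103.
Si per 8 O = 1.12661 × 2.66103 = 2.998.

2.998 Si apfu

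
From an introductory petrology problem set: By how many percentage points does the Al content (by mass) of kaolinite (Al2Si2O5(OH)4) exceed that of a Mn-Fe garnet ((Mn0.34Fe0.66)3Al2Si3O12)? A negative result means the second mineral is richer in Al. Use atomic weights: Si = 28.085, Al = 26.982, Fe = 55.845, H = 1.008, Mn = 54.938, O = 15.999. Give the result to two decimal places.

Al in Al2Si2O5(OH)4: molar mass 258.157 g/mol; 2×26.982 = 53.964 g → 20.90 wt%.
Al in (Mn0.34Fe0.66)3Al2Si3O12: molar mass 496.817 g/mol; 2×26.982 = 53.964 g → 10.86 wt%.
Difference = 20.90 − 10.86 = 10.04 percentage points.

10.04 percentage points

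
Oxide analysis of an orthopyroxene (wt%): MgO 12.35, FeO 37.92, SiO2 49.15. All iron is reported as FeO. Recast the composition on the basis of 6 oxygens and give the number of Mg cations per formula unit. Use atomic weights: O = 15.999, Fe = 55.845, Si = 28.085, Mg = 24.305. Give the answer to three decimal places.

0.744 Mg apfu

MgO (M=40.304): mol = 0.30642; Mg = 0.30642, O = 0.30642.
FeO (M=71.844): mol = 0.52781; Fe = 0.52781, O = 0.52781.
SiO2 (M=60.083): mol = 0.81804; Si = 0.81804, O = 1.63608.
ΣO = 2.47031; factor = 6/ΣO = 2.42884.
Mg apfu = 0.30642 × 2.42884 = 0.744.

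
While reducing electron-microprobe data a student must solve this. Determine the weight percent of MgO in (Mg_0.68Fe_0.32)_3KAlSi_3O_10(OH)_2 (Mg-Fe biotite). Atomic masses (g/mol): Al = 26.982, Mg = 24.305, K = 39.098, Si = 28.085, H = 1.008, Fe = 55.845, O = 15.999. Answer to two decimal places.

M((Mg_0.68Fe_0.32)_3KAlSi_3O_10(OH)_2) = 447.532 g/mol; M(MgO) = 40.304 g/mol.
Moles MgO per formula unit = 2.04 Mg ÷ 1 = 2.0400.
MgO fraction = (2.0400 × 40.304) / 447.532 = 82.220/447.532 = 0.1837.

18.37 wt%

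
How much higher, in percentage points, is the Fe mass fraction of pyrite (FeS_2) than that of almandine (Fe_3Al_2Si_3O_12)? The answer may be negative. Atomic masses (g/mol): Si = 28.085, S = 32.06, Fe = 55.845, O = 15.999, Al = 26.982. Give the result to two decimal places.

First mineral: 55.845 g Fe in 119.965 g formula = 46.55 wt% Fe.
Second mineral: 167.535 g Fe in 497.742 g formula = 33.66 wt% Fe.
46.55% − 33.66% gives a difference of 12.89 percentage points.

12.89 percentage points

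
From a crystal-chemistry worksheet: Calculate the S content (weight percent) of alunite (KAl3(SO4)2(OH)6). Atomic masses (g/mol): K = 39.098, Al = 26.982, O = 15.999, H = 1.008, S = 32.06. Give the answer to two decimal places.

M(KAl3(SO4)2(OH)6) = 414.198 g/mol.
S contributes 2 × 32.06 = 64.120 g per mole.
64.120/414.198 = 0.1548 → 15.48%.

15.48 weight percent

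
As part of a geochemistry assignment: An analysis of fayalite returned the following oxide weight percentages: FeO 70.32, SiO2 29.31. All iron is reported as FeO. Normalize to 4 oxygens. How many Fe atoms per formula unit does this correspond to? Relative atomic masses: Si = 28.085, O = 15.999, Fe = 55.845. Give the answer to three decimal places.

2.003 Fe apfu

70.32 wt% FeO ÷ 71.844 g/mol = 0.97879 mol, giving 0.97879 Fe and 0.97879 O.
29.31 wt% SiO2 ÷ 60.083 g/mol = 0.48783 mol, giving 0.48783 Si and 0.97566 O.
Oxygen sums to 1.95445; scaling by 4/1.95445 = 2.04661 puts the formula on 4 O.
Fe: 0.97879 × 2.04661 = 2.003 atoms per formula unit.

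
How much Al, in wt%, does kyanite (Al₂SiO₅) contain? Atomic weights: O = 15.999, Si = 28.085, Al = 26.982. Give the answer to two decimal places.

Molar mass of Al₂SiO₅: 2×26.982 + 1×28.085 + 5×15.999 = 162.044 g/mol.
Mass of Al per formula unit: 2 × 26.982 = 53.964 g.
Weight fraction Al = 53.964 / 162.044 = 0.3330.

33.30 wt%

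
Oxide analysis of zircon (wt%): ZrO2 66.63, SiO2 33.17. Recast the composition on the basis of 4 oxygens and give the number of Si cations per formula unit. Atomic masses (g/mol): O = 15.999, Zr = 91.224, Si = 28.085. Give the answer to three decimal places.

1.010 Si apfu

ZrO2 (M=123.222): mol = 0.54073; Zr = 0.54073, O = 1.08146.
SiO2 (M=60.083): mol = 0.55207; Si = 0.55207, O = 1.10414.
ΣO = 2.18560; factor = 4/ΣO = 1.83016.
Si apfu = 0.55207 × 1.83016 = 1.010.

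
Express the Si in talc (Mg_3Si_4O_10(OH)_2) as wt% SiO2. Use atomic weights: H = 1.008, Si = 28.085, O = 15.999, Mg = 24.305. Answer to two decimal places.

63.37 wt%

Formula mass = 379.259 g/mol.
4 Si → 4.0000 mol SiO2 per formula unit; M(SiO2) = 60.083, so SiO2 mass = 240.332 g.
240.332/379.259 × 100 = 63.37 wt%.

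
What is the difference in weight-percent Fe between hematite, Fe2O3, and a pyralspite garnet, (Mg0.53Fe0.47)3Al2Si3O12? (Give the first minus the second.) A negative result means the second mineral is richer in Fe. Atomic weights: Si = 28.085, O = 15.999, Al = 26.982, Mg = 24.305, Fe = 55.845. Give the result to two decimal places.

52.35 percentage points

M(Fe2O3) = 159.687 g/mol, so wt% Fe = 111.690/159.687 × 100 = 69.94%.
M((Mg0.53Fe0.47)3Al2Si3O12) = 447.593 g/mol, so wt% Fe = 78.741/447.593 × 100 = 17.59%.
69.94 − 17.59 = 52.35 pp.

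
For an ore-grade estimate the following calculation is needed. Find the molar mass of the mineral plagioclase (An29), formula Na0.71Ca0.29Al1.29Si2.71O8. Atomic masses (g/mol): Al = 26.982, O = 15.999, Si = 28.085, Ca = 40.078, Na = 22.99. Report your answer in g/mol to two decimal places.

266.85 g/mol

M = 0.71(22.99) + 0.29(40.078) + 1.29(26.982) + 2.71(28.085) + 8(15.999)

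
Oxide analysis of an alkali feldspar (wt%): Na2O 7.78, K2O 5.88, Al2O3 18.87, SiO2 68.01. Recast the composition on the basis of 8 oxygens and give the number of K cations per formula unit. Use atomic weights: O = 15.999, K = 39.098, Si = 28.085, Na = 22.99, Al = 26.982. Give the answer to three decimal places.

Na2O (M=61.979): mol = 0.12553; Na = 0.25106, O = 0.12553.
K2O (M=94.195): mol = 0.06242; K = 0.12484, O = 0.06242.
Al2O3 (M=101.961): mol = 0.18507; Al = 0.37014, O = 0.55521.
SiO2 (M=60.083): mol = 1.13193; Si = 1.13193, O = 2.26386.
ΣO = 3.00702; factor = 8/ΣO = 2.66044.
K apfu = 0.12484 × 2.66044 = 0.332.

0.332 K apfu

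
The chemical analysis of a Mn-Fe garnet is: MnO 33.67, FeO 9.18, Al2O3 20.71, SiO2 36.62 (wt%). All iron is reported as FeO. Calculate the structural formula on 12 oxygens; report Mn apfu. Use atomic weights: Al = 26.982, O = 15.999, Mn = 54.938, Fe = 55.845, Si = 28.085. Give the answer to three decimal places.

2.343 Mn apfu

MnO: 33.67/70.937 = 0.47465 mol → 0.47465 mol Mn, 0.47465 mol O.
FeO: 9.18/71.844 = 0.12778 mol → 0.12778 mol Fe, 0.12778 mol O.
Al2O3: 20.71/101.961 = 0.20312 mol → 0.40624 mol Al, 0.60936 mol O.
SiO2: 36.62/60.083 = 0.60949 mol → 0.60949 mol Si, 1.21898 mol O.
Total oxygen = 2.43077 mol. Normalization factor = 12/2.43077 = 4.93671.
Mn per 12 O = 0.47465 × 4.93671 = 2.343.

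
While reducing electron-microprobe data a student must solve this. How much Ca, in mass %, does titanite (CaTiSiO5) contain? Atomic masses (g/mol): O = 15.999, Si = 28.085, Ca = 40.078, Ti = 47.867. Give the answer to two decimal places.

Molar mass of CaTiSiO5: 1×40.078 + 1×47.867 + 1×28.085 + 5×15.999 = 196.025 g/mol.
Mass of Ca per formula unit: 1 × 40.078 = 40.078 g.
Weight fraction Ca = 40.078 / 196.025 = 0.2045.

20.45 mass %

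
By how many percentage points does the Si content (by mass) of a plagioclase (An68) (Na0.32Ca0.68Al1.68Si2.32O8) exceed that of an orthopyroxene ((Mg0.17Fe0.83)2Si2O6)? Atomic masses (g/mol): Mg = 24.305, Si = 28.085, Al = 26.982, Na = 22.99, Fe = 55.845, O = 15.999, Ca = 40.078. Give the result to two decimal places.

First mineral: 65.157 g Si in 273.089 g formula = 23.86 wt% Si.
Second mineral: 56.170 g Si in 253.130 g formula = 22.19 wt% Si.
23.86% − 22.19% gives a difference of 1.67 percentage points.

1.67 percentage points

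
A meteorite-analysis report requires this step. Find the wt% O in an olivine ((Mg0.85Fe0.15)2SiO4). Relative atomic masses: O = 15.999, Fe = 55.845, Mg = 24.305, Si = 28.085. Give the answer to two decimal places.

M((Mg0.85Fe0.15)2SiO4) = 150.153 g/mol.
O contributes 4 × 15.999 = 63.996 g per mole.
63.996/150.153 = 0.4262 → 42.62%.

42.62 mass %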